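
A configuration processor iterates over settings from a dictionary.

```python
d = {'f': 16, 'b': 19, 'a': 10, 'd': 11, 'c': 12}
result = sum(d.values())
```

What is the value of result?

Step 1: d.values() = [16, 19, 10, 11, 12].
Step 2: sum = 68.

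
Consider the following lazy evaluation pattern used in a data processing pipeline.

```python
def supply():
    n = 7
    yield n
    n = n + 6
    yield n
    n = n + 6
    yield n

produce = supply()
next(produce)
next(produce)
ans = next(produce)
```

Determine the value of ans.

Step 1: Trace through generator execution:
  Yield 1: n starts at 7, yield 7
  Yield 2: n = 7 + 6 = 13, yield 13
  Yield 3: n = 13 + 6 = 19, yield 19
Step 2: First next() gets 7, second next() gets the second value, third next() yields 19.
Therefore ans = 19.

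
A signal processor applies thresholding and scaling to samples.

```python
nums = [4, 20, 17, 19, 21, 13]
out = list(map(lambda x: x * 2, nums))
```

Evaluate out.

Step 1: Apply lambda x: x * 2 to each element:
  4 -> 8
  20 -> 40
  17 -> 34
  19 -> 38
  21 -> 42
  13 -> 26
Therefore out = [8, 40, 34, 38, 42, 26].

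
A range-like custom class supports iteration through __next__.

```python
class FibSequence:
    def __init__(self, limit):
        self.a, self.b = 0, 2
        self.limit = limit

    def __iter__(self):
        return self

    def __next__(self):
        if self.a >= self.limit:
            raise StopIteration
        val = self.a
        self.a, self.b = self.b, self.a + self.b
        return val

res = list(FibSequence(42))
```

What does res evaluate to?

Step 1: Fibonacci-like sequence (a=0, b=2) until >= 42:
  Yield 0, then a,b = 2,2
  Yield 2, then a,b = 2,4
  Yield 2, then a,b = 4,6
  Yield 4, then a,b = 6,10
  Yield 6, then a,b = 10,16
  Yield 10, then a,b = 16,26
  Yield 16, then a,b = 26,42
  Yield 26, then a,b = 42,68
Step 2: 42 >= 42, stop.
Therefore res = [0, 2, 2, 4, 6, 10, 16, 26].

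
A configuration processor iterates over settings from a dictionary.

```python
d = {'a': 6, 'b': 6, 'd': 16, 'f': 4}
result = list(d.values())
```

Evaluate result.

Step 1: d.values() returns the dictionary values in insertion order.
Therefore result = [6, 6, 16, 4].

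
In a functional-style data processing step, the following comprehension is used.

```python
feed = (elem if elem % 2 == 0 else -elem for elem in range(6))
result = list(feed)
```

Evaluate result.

Step 1: For each elem in range(6), yield elem if even, else -elem:
  elem=0: even, yield 0
  elem=1: odd, yield -1
  elem=2: even, yield 2
  elem=3: odd, yield -3
  elem=4: even, yield 4
  elem=5: odd, yield -5
Therefore result = [0, -1, 2, -3, 4, -5].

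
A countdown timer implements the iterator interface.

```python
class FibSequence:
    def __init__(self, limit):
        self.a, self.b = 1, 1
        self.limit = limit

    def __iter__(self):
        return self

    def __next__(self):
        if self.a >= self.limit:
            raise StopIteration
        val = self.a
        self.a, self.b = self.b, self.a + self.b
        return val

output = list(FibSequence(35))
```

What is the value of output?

Step 1: Fibonacci-like sequence (a=1, b=1) until >= 35:
  Yield 1, then a,b = 1,2
  Yield 1, then a,b = 2,3
  Yield 2, then a,b = 3,5
  Yield 3, then a,b = 5,8
  Yield 5, then a,b = 8,13
  Yield 8, then a,b = 13,21
  Yield 13, then a,b = 21,34
  Yield 21, then a,b = 34,55
  Yield 34, then a,b = 55,89
Step 2: 55 >= 35, stop.
Therefore output = [1, 1, 2, 3, 5, 8, 13, 21, 34].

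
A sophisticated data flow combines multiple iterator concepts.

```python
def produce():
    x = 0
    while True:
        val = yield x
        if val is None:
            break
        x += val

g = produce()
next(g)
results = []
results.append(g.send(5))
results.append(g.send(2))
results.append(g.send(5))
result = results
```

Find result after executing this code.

Step 1: next(g) -> yield 0.
Step 2: send(5) -> x = 5, yield 5.
Step 3: send(2) -> x = 7, yield 7.
Step 4: send(5) -> x = 12, yield 12.
Therefore result = [5, 7, 12].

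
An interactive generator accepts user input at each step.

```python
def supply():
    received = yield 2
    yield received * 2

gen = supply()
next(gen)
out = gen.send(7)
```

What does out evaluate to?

Step 1: next(gen) advances to first yield, producing 2.
Step 2: send(7) resumes, received = 7.
Step 3: yield received * 2 = 7 * 2 = 14.
Therefore out = 14.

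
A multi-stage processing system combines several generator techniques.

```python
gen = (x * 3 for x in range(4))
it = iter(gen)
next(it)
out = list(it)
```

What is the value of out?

Step 1: Generator produces [0, 3, 6, 9].
Step 2: next(it) consumes first element (0).
Step 3: list(it) collects remaining: [3, 6, 9].
Therefore out = [3, 6, 9].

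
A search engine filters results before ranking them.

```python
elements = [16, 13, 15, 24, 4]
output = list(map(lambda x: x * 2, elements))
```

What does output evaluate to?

Step 1: Apply lambda x: x * 2 to each element:
  16 -> 32
  13 -> 26
  15 -> 30
  24 -> 48
  4 -> 8
Therefore output = [32, 26, 30, 48, 8].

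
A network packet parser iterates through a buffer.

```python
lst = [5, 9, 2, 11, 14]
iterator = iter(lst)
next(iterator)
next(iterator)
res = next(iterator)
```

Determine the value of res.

Step 1: Create iterator over [5, 9, 2, 11, 14].
Step 2: next() consumes 5.
Step 3: next() consumes 9.
Step 4: next() returns 2.
Therefore res = 2.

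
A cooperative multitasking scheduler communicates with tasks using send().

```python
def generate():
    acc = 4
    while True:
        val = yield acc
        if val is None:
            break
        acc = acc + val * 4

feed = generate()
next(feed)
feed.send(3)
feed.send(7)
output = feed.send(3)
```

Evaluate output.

Step 1: next() -> yield acc=4.
Step 2: send(3) -> val=3, acc = 4 + 3*4 = 16, yield 16.
Step 3: send(7) -> val=7, acc = 16 + 7*4 = 44, yield 44.
Step 4: send(3) -> val=3, acc = 44 + 3*4 = 56, yield 56.
Therefore output = 56.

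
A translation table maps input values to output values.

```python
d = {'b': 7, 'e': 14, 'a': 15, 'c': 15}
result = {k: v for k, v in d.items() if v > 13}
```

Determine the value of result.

Step 1: Filter items where value > 13:
  'b': 7 <= 13: removed
  'e': 14 > 13: kept
  'a': 15 > 13: kept
  'c': 15 > 13: kept
Therefore result = {'e': 14, 'a': 15, 'c': 15}.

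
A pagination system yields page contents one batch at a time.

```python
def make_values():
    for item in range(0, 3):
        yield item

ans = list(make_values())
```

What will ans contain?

Step 1: The generator yields each value from range(0, 3).
Step 2: list() consumes all yields: [0, 1, 2].
Therefore ans = [0, 1, 2].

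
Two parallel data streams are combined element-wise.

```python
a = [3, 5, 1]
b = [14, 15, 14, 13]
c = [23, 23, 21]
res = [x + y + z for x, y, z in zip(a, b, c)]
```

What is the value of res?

Step 1: zip three lists (truncates to shortest, len=3):
  3 + 14 + 23 = 40
  5 + 15 + 23 = 43
  1 + 14 + 21 = 36
Therefore res = [40, 43, 36].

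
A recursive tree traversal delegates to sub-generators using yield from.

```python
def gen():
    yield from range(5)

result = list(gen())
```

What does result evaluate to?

Step 1: yield from delegates to the iterable, yielding each element.
Step 2: Collected values: [0, 1, 2, 3, 4].
Therefore result = [0, 1, 2, 3, 4].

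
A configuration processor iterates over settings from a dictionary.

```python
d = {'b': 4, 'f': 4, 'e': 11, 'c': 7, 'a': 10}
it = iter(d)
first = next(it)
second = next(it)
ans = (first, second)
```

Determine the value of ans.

Step 1: iter(d) iterates over keys: ['b', 'f', 'e', 'c', 'a'].
Step 2: first = next(it) = 'b', second = next(it) = 'f'.
Therefore ans = ('b', 'f').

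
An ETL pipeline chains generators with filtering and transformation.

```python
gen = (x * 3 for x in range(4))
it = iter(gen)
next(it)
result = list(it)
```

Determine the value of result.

Step 1: Generator produces [0, 3, 6, 9].
Step 2: next(it) consumes first element (0).
Step 3: list(it) collects remaining: [3, 6, 9].
Therefore result = [3, 6, 9].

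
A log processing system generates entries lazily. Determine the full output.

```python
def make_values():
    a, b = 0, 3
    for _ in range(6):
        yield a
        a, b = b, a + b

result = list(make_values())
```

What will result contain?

Step 1: Fibonacci-like sequence starting with a=0, b=3:
  Iteration 1: yield a=0, then a,b = 3,3
  Iteration 2: yield a=3, then a,b = 3,6
  Iteration 3: yield a=3, then a,b = 6,9
  Iteration 4: yield a=6, then a,b = 9,15
  Iteration 5: yield a=9, then a,b = 15,24
  Iteration 6: yield a=15, then a,b = 24,39
Therefore result = [0, 3, 3, 6, 9, 15].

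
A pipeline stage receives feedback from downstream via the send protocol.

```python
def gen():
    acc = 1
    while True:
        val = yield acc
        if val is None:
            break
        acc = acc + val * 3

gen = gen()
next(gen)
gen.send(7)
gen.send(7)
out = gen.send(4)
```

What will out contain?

Step 1: next() -> yield acc=1.
Step 2: send(7) -> val=7, acc = 1 + 7*3 = 22, yield 22.
Step 3: send(7) -> val=7, acc = 22 + 7*3 = 43, yield 43.
Step 4: send(4) -> val=4, acc = 43 + 4*3 = 55, yield 55.
Therefore out = 55.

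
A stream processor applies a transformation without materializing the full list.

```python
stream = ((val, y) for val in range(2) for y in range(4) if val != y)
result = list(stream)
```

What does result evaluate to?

Step 1: Nested generator over range(2) x range(4) where val != y:
  (0, 0): excluded (val == y)
  (0, 1): included
  (0, 2): included
  (0, 3): included
  (1, 0): included
  (1, 1): excluded (val == y)
  (1, 2): included
  (1, 3): included
Therefore result = [(0, 1), (0, 2), (0, 3), (1, 0), (1, 2), (1, 3)].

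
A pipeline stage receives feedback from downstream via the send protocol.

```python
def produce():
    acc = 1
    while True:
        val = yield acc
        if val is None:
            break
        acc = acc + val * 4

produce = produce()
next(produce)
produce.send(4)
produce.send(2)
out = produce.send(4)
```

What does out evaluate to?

Step 1: next() -> yield acc=1.
Step 2: send(4) -> val=4, acc = 1 + 4*4 = 17, yield 17.
Step 3: send(2) -> val=2, acc = 17 + 2*4 = 25, yield 25.
Step 4: send(4) -> val=4, acc = 25 + 4*4 = 41, yield 41.
Therefore out = 41.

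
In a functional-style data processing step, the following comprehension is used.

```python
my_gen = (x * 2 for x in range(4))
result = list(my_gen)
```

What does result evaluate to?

Step 1: For each x in range(4), compute x*2:
  x=0: 0*2 = 0
  x=1: 1*2 = 2
  x=2: 2*2 = 4
  x=3: 3*2 = 6
Therefore result = [0, 2, 4, 6].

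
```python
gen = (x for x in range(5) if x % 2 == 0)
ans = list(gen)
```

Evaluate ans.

Step 1: Filter range(5) keeping only even values:
  x=0: even, included
  x=1: odd, excluded
  x=2: even, included
  x=3: odd, excluded
  x=4: even, included
Therefore ans = [0, 2, 4].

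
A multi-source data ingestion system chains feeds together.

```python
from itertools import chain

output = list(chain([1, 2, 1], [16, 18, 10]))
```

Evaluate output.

Step 1: chain() concatenates iterables: [1, 2, 1] + [16, 18, 10].
Therefore output = [1, 2, 1, 16, 18, 10].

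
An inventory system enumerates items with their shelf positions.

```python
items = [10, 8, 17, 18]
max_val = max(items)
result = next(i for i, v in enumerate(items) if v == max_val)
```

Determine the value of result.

Step 1: max([10, 8, 17, 18]) = 18.
Step 2: Find first index where value == 18:
  Index 0: 10 != 18
  Index 1: 8 != 18
  Index 2: 17 != 18
  Index 3: 18 == 18, found!
Therefore result = 3.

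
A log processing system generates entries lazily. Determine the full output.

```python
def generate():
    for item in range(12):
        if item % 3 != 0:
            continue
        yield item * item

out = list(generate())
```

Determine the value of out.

Step 1: Only yield item**2 when item is divisible by 3:
  item=0: 0 % 3 == 0, yield 0**2 = 0
  item=3: 3 % 3 == 0, yield 3**2 = 9
  item=6: 6 % 3 == 0, yield 6**2 = 36
  item=9: 9 % 3 == 0, yield 9**2 = 81
Therefore out = [0, 9, 36, 81].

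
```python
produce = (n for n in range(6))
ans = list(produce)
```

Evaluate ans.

Step 1: Generator expression iterates range(6): [0, 1, 2, 3, 4, 5].
Step 2: list() collects all values.
Therefore ans = [0, 1, 2, 3, 4, 5].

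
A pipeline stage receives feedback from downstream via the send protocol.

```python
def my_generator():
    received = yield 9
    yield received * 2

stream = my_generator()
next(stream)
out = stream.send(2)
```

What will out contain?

Step 1: next(stream) advances to first yield, producing 9.
Step 2: send(2) resumes, received = 2.
Step 3: yield received * 2 = 2 * 2 = 4.
Therefore out = 4.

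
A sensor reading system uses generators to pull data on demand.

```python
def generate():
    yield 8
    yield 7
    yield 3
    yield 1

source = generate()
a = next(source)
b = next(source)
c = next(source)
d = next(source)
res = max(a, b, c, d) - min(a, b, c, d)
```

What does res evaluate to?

Step 1: Create generator and consume all values:
  a = next(source) = 8
  b = next(source) = 7
  c = next(source) = 3
  d = next(source) = 1
Step 2: max = 8, min = 1, res = 8 - 1 = 7.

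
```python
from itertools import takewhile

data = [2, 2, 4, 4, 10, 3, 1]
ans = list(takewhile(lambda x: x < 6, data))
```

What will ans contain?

Step 1: takewhile stops at first element >= 6:
  2 < 6: take
  2 < 6: take
  4 < 6: take
  4 < 6: take
  10 >= 6: stop
Therefore ans = [2, 2, 4, 4].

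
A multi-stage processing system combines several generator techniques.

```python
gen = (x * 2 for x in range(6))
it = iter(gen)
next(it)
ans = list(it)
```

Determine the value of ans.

Step 1: Generator produces [0, 2, 4, 6, 8, 10].
Step 2: next(it) consumes first element (0).
Step 3: list(it) collects remaining: [2, 4, 6, 8, 10].
Therefore ans = [2, 4, 6, 8, 10].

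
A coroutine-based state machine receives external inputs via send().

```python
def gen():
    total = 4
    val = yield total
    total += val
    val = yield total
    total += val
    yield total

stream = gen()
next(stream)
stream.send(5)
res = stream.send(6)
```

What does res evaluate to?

Step 1: next() -> yield total=4.
Step 2: send(5) -> val=5, total = 4+5 = 9, yield 9.
Step 3: send(6) -> val=6, total = 9+6 = 15, yield 15.
Therefore res = 15.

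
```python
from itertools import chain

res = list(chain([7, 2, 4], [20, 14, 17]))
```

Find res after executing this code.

Step 1: chain() concatenates iterables: [7, 2, 4] + [20, 14, 17].
Therefore res = [7, 2, 4, 20, 14, 17].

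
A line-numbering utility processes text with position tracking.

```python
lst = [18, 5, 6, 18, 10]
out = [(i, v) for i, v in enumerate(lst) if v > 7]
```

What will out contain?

Step 1: Filter enumerate([18, 5, 6, 18, 10]) keeping v > 7:
  (0, 18): 18 > 7, included
  (1, 5): 5 <= 7, excluded
  (2, 6): 6 <= 7, excluded
  (3, 18): 18 > 7, included
  (4, 10): 10 > 7, included
Therefore out = [(0, 18), (3, 18), (4, 10)].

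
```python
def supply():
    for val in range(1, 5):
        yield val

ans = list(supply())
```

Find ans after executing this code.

Step 1: The generator yields each value from range(1, 5).
Step 2: list() consumes all yields: [1, 2, 3, 4].
Therefore ans = [1, 2, 3, 4].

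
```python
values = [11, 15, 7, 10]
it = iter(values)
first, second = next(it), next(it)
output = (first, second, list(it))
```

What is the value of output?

Step 1: Create iterator over [11, 15, 7, 10].
Step 2: first = 11, second = 15.
Step 3: Remaining elements: [7, 10].
Therefore output = (11, 15, [7, 10]).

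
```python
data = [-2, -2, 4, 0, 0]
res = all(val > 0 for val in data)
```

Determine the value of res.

Step 1: Check val > 0 for each element in [-2, -2, 4, 0, 0]:
  -2 > 0: False
  -2 > 0: False
  4 > 0: True
  0 > 0: False
  0 > 0: False
Step 2: all() returns False.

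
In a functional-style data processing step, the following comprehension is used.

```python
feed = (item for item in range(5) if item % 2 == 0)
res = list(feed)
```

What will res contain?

Step 1: Filter range(5) keeping only even values:
  item=0: even, included
  item=1: odd, excluded
  item=2: even, included
  item=3: odd, excluded
  item=4: even, included
Therefore res = [0, 2, 4].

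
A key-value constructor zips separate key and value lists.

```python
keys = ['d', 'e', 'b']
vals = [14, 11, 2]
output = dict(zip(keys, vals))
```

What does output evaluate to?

Step 1: zip pairs keys with values:
  'd' -> 14
  'e' -> 11
  'b' -> 2
Therefore output = {'d': 14, 'e': 11, 'b': 2}.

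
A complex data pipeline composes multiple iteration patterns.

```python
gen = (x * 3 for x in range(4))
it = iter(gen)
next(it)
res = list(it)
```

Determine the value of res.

Step 1: Generator produces [0, 3, 6, 9].
Step 2: next(it) consumes first element (0).
Step 3: list(it) collects remaining: [3, 6, 9].
Therefore res = [3, 6, 9].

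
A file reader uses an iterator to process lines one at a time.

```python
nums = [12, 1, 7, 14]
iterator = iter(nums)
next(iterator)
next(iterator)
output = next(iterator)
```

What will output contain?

Step 1: Create iterator over [12, 1, 7, 14].
Step 2: next() consumes 12.
Step 3: next() consumes 1.
Step 4: next() returns 7.
Therefore output = 7.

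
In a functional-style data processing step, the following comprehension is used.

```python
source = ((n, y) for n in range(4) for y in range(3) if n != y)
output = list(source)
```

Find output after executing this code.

Step 1: Nested generator over range(4) x range(3) where n != y:
  (0, 0): excluded (n == y)
  (0, 1): included
  (0, 2): included
  (1, 0): included
  (1, 1): excluded (n == y)
  (1, 2): included
  (2, 0): included
  (2, 1): included
  (2, 2): excluded (n == y)
  (3, 0): included
  (3, 1): included
  (3, 2): included
Therefore output = [(0, 1), (0, 2), (1, 0), (1, 2), (2, 0), (2, 1), (3, 0), (3, 1), (3, 2)].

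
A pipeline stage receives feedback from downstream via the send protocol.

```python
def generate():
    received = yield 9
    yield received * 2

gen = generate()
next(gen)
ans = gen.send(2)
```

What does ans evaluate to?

Step 1: next(gen) advances to first yield, producing 9.
Step 2: send(2) resumes, received = 2.
Step 3: yield received * 2 = 2 * 2 = 4.
Therefore ans = 4.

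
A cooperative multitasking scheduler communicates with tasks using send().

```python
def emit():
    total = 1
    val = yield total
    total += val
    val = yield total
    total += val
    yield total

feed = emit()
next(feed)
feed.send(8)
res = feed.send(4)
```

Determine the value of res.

Step 1: next() -> yield total=1.
Step 2: send(8) -> val=8, total = 1+8 = 9, yield 9.
Step 3: send(4) -> val=4, total = 9+4 = 13, yield 13.
Therefore res = 13.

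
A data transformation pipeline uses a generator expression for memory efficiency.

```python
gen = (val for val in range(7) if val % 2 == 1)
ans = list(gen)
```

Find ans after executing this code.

Step 1: Filter range(7) keeping only odd values:
  val=0: even, excluded
  val=1: odd, included
  val=2: even, excluded
  val=3: odd, included
  val=4: even, excluded
  val=5: odd, included
  val=6: even, excluded
Therefore ans = [1, 3, 5].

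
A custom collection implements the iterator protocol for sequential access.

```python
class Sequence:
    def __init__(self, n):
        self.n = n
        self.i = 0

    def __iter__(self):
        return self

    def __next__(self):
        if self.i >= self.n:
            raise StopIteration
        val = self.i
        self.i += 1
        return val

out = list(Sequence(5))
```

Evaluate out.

Step 1: Sequence(5) creates an iterator counting 0 to 4.
Step 2: list() consumes all values: [0, 1, 2, 3, 4].
Therefore out = [0, 1, 2, 3, 4].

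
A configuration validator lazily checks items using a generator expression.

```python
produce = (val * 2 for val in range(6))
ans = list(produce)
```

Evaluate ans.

Step 1: For each val in range(6), compute val*2:
  val=0: 0*2 = 0
  val=1: 1*2 = 2
  val=2: 2*2 = 4
  val=3: 3*2 = 6
  val=4: 4*2 = 8
  val=5: 5*2 = 10
Therefore ans = [0, 2, 4, 6, 8, 10].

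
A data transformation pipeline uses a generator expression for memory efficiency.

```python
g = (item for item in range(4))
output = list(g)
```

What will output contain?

Step 1: Generator expression iterates range(4): [0, 1, 2, 3].
Step 2: list() collects all values.
Therefore output = [0, 1, 2, 3].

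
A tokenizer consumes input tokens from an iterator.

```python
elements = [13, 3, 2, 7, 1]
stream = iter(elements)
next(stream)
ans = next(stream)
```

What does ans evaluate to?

Step 1: Create iterator over [13, 3, 2, 7, 1].
Step 2: next() consumes 13.
Step 3: next() returns 3.
Therefore ans = 3.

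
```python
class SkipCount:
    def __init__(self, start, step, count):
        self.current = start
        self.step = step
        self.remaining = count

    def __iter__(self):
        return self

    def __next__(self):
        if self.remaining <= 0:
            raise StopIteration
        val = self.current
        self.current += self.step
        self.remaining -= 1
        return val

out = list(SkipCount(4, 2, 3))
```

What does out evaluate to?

Step 1: SkipCount starts at 4, increments by 2, for 3 steps:
  Yield 4, then current += 2
  Yield 6, then current += 2
  Yield 8, then current += 2
Therefore out = [4, 6, 8].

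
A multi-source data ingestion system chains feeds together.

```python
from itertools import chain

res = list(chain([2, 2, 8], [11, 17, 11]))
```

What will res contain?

Step 1: chain() concatenates iterables: [2, 2, 8] + [11, 17, 11].
Therefore res = [2, 2, 8, 11, 17, 11].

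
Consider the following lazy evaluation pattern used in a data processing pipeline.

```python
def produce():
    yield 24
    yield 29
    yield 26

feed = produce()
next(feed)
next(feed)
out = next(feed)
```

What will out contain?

Step 1: produce() creates a generator.
Step 2: next(feed) yields 24 (consumed and discarded).
Step 3: next(feed) yields 29 (consumed and discarded).
Step 4: next(feed) yields 26, assigned to out.
Therefore out = 26.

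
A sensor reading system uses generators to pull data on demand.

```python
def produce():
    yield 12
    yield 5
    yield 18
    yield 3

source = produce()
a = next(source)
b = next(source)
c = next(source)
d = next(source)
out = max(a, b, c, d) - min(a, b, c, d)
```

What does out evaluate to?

Step 1: Create generator and consume all values:
  a = next(source) = 12
  b = next(source) = 5
  c = next(source) = 18
  d = next(source) = 3
Step 2: max = 18, min = 3, out = 18 - 3 = 15.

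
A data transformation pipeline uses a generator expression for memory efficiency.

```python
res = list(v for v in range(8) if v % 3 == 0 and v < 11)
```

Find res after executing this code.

Step 1: Filter range(8) where v % 3 == 0 and v < 11:
  v=0: both conditions met, included
  v=1: excluded (1 % 3 != 0)
  v=2: excluded (2 % 3 != 0)
  v=3: both conditions met, included
  v=4: excluded (4 % 3 != 0)
  v=5: excluded (5 % 3 != 0)
  v=6: both conditions met, included
  v=7: excluded (7 % 3 != 0)
Therefore res = [0, 3, 6].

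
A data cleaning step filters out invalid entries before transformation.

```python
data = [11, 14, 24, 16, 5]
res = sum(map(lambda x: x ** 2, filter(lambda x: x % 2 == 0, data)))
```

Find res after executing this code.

Step 1: Filter even numbers from [11, 14, 24, 16, 5]: [14, 24, 16]
Step 2: Square each: [196, 576, 256]
Step 3: Sum = 1028.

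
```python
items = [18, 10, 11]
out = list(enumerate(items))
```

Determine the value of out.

Step 1: enumerate pairs each element with its index:
  (0, 18)
  (1, 10)
  (2, 11)
Therefore out = [(0, 18), (1, 10), (2, 11)].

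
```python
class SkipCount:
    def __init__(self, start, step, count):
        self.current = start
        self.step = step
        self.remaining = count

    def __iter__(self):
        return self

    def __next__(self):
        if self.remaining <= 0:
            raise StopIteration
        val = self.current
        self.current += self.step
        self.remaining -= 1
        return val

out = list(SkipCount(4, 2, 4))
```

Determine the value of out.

Step 1: SkipCount starts at 4, increments by 2, for 4 steps:
  Yield 4, then current += 2
  Yield 6, then current += 2
  Yield 8, then current += 2
  Yield 10, then current += 2
Therefore out = [4, 6, 8, 10].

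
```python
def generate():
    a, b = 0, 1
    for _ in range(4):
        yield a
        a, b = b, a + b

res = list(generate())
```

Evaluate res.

Step 1: Fibonacci-like sequence starting with a=0, b=1:
  Iteration 1: yield a=0, then a,b = 1,1
  Iteration 2: yield a=1, then a,b = 1,2
  Iteration 3: yield a=1, then a,b = 2,3
  Iteration 4: yield a=2, then a,b = 3,5
Therefore res = [0, 1, 1, 2].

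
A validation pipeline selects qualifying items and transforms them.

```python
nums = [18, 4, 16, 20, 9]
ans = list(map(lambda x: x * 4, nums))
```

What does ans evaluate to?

Step 1: Apply lambda x: x * 4 to each element:
  18 -> 72
  4 -> 16
  16 -> 64
  20 -> 80
  9 -> 36
Therefore ans = [72, 16, 64, 80, 36].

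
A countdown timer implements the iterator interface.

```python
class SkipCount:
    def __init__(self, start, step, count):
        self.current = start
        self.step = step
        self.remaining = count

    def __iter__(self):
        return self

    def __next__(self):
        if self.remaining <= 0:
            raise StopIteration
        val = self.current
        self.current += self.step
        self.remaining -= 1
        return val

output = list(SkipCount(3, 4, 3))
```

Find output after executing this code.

Step 1: SkipCount starts at 3, increments by 4, for 3 steps:
  Yield 3, then current += 4
  Yield 7, then current += 4
  Yield 11, then current += 4
Therefore output = [3, 7, 11].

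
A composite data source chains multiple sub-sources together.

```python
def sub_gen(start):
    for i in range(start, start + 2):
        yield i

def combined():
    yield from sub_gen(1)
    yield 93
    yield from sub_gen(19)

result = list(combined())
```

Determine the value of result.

Step 1: combined() delegates to sub_gen(1):
  yield 1
  yield 2
Step 2: yield 93
Step 3: Delegates to sub_gen(19):
  yield 19
  yield 20
Therefore result = [1, 2, 93, 19, 20].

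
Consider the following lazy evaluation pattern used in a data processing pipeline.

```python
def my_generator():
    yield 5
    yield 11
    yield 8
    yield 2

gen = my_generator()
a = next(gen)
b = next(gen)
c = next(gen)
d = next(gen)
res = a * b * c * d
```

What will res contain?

Step 1: Create generator and consume all values:
  a = next(gen) = 5
  b = next(gen) = 11
  c = next(gen) = 8
  d = next(gen) = 2
Step 2: res = 5 * 11 * 8 * 2 = 880.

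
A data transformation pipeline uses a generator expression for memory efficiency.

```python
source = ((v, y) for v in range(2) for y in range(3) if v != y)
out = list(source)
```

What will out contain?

Step 1: Nested generator over range(2) x range(3) where v != y:
  (0, 0): excluded (v == y)
  (0, 1): included
  (0, 2): included
  (1, 0): included
  (1, 1): excluded (v == y)
  (1, 2): included
Therefore out = [(0, 1), (0, 2), (1, 0), (1, 2)].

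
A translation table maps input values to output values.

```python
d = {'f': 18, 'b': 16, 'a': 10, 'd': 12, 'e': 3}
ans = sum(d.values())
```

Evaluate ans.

Step 1: d.values() = [18, 16, 10, 12, 3].
Step 2: sum = 59.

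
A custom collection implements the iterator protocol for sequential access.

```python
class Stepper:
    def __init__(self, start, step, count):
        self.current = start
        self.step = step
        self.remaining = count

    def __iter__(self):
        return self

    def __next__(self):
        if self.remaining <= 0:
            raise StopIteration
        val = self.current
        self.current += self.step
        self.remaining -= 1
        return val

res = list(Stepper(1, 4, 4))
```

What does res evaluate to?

Step 1: Stepper starts at 1, increments by 4, for 4 steps:
  Yield 1, then current += 4
  Yield 5, then current += 4
  Yield 9, then current += 4
  Yield 13, then current += 4
Therefore res = [1, 5, 9, 13].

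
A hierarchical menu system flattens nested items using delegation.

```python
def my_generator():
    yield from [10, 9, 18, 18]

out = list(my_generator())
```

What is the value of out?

Step 1: yield from delegates to the iterable, yielding each element.
Step 2: Collected values: [10, 9, 18, 18].
Therefore out = [10, 9, 18, 18].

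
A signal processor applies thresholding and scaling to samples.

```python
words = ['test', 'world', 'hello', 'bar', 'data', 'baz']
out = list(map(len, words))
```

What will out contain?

Step 1: Map len() to each word:
  'test' -> 4
  'world' -> 5
  'hello' -> 5
  'bar' -> 3
  'data' -> 4
  'baz' -> 3
Therefore out = [4, 5, 5, 3, 4, 3].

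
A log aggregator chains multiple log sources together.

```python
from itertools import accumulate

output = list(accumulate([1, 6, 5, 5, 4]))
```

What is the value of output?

Step 1: accumulate computes running sums:
  + 1 = 1
  + 6 = 7
  + 5 = 12
  + 5 = 17
  + 4 = 21
Therefore output = [1, 7, 12, 17, 21].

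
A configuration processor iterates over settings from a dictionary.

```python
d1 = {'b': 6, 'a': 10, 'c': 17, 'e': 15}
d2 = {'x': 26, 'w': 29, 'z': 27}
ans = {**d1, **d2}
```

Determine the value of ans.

Step 1: Merge d1 and d2 (d2 values override on key conflicts).
Step 2: d1 has keys ['b', 'a', 'c', 'e'], d2 has keys ['x', 'w', 'z'].
Therefore ans = {'b': 6, 'a': 10, 'c': 17, 'e': 15, 'x': 26, 'w': 29, 'z': 27}.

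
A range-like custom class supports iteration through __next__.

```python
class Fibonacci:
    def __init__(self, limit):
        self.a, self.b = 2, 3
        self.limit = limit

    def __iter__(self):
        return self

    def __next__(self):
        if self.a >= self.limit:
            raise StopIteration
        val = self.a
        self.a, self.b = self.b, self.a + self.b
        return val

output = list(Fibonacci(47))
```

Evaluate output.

Step 1: Fibonacci-like sequence (a=2, b=3) until >= 47:
  Yield 2, then a,b = 3,5
  Yield 3, then a,b = 5,8
  Yield 5, then a,b = 8,13
  Yield 8, then a,b = 13,21
  Yield 13, then a,b = 21,34
  Yield 21, then a,b = 34,55
  Yield 34, then a,b = 55,89
Step 2: 55 >= 47, stop.
Therefore output = [2, 3, 5, 8, 13, 21, 34].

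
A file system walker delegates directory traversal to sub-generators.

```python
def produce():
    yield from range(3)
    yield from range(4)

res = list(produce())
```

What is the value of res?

Step 1: Trace yields in order:
  yield 0
  yield 1
  yield 2
  yield 0
  yield 1
  yield 2
  yield 3
Therefore res = [0, 1, 2, 0, 1, 2, 3].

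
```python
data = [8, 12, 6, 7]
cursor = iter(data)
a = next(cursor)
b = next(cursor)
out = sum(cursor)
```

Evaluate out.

Step 1: Create iterator over [8, 12, 6, 7].
Step 2: a = next() = 8, b = next() = 12.
Step 3: sum() of remaining [6, 7] = 13.
Therefore out = 13.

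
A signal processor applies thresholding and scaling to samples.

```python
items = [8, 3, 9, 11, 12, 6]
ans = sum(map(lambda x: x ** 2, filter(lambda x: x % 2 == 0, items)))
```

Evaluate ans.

Step 1: Filter even numbers from [8, 3, 9, 11, 12, 6]: [8, 12, 6]
Step 2: Square each: [64, 144, 36]
Step 3: Sum = 244.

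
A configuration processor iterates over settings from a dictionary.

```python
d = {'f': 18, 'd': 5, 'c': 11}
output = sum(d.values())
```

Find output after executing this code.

Step 1: d.values() = [18, 5, 11].
Step 2: sum = 34.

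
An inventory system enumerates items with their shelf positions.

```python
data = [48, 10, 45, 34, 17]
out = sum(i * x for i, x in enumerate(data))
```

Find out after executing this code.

Step 1: Compute i * x for each (i, x) in enumerate([48, 10, 45, 34, 17]):
  i=0, x=48: 0*48 = 0
  i=1, x=10: 1*10 = 10
  i=2, x=45: 2*45 = 90
  i=3, x=34: 3*34 = 102
  i=4, x=17: 4*17 = 68
Step 2: sum = 0 + 10 + 90 + 102 + 68 = 270.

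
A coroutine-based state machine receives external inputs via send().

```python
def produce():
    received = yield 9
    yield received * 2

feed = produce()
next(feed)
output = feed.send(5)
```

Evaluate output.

Step 1: next(feed) advances to first yield, producing 9.
Step 2: send(5) resumes, received = 5.
Step 3: yield received * 2 = 5 * 2 = 10.
Therefore output = 10.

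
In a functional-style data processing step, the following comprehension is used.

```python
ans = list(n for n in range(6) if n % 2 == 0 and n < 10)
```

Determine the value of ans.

Step 1: Filter range(6) where n % 2 == 0 and n < 10:
  n=0: both conditions met, included
  n=1: excluded (1 % 2 != 0)
  n=2: both conditions met, included
  n=3: excluded (3 % 2 != 0)
  n=4: both conditions met, included
  n=5: excluded (5 % 2 != 0)
Therefore ans = [0, 2, 4].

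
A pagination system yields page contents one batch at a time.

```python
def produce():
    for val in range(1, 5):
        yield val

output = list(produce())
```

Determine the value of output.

Step 1: The generator yields each value from range(1, 5).
Step 2: list() consumes all yields: [1, 2, 3, 4].
Therefore output = [1, 2, 3, 4].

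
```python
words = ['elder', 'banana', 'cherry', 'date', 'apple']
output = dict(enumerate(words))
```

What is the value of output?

Step 1: enumerate pairs indices with words:
  0 -> 'elder'
  1 -> 'banana'
  2 -> 'cherry'
  3 -> 'date'
  4 -> 'apple'
Therefore output = {0: 'elder', 1: 'banana', 2: 'cherry', 3: 'date', 4: 'apple'}.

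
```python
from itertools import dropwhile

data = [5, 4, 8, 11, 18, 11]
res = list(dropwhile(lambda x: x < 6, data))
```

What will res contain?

Step 1: dropwhile drops elements while < 6:
  5 < 6: dropped
  4 < 6: dropped
  8: kept (dropping stopped)
Step 2: Remaining elements kept regardless of condition.
Therefore res = [8, 11, 18, 11].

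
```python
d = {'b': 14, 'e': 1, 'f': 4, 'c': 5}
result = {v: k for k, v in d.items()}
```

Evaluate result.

Step 1: Invert dict (swap keys and values):
  'b': 14 -> 14: 'b'
  'e': 1 -> 1: 'e'
  'f': 4 -> 4: 'f'
  'c': 5 -> 5: 'c'
Therefore result = {14: 'b', 1: 'e', 4: 'f', 5: 'c'}.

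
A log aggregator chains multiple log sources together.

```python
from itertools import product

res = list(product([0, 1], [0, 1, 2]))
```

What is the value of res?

Step 1: product([0, 1], [0, 1, 2]) gives all pairs:
  (0, 0)
  (0, 1)
  (0, 2)
  (1, 0)
  (1, 1)
  (1, 2)
Therefore res = [(0, 0), (0, 1), (0, 2), (1, 0), (1, 1), (1, 2)].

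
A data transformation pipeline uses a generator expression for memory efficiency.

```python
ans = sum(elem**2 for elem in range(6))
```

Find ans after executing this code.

Step 1: Compute elem**2 for each elem in range(6):
  elem=0: 0**2 = 0
  elem=1: 1**2 = 1
  elem=2: 2**2 = 4
  elem=3: 3**2 = 9
  elem=4: 4**2 = 16
  elem=5: 5**2 = 25
Step 2: sum = 0 + 1 + 4 + 9 + 16 + 25 = 55.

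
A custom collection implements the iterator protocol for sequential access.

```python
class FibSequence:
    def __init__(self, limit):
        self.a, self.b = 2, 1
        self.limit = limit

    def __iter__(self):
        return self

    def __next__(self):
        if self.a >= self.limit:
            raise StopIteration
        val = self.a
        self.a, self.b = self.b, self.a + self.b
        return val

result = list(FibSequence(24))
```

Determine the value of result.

Step 1: Fibonacci-like sequence (a=2, b=1) until >= 24:
  Yield 2, then a,b = 1,3
  Yield 1, then a,b = 3,4
  Yield 3, then a,b = 4,7
  Yield 4, then a,b = 7,11
  Yield 7, then a,b = 11,18
  Yield 11, then a,b = 18,29
  Yield 18, then a,b = 29,47
Step 2: 29 >= 24, stop.
Therefore result = [2, 1, 3, 4, 7, 11, 18].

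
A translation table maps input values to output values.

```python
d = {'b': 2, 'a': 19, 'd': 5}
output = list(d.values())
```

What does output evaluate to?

Step 1: d.values() returns the dictionary values in insertion order.
Therefore output = [2, 19, 5].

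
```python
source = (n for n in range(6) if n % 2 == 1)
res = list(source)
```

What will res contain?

Step 1: Filter range(6) keeping only odd values:
  n=0: even, excluded
  n=1: odd, included
  n=2: even, excluded
  n=3: odd, included
  n=4: even, excluded
  n=5: odd, included
Therefore res = [1, 3, 5].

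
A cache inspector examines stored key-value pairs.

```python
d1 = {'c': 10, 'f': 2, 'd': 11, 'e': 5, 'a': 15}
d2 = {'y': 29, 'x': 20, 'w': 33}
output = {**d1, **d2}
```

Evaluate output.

Step 1: Merge d1 and d2 (d2 values override on key conflicts).
Step 2: d1 has keys ['c', 'f', 'd', 'e', 'a'], d2 has keys ['y', 'x', 'w'].
Therefore output = {'c': 10, 'f': 2, 'd': 11, 'e': 5, 'a': 15, 'y': 29, 'x': 20, 'w': 33}.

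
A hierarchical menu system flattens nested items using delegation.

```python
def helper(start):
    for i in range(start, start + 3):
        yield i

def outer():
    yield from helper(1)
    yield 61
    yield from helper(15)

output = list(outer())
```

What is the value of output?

Step 1: outer() delegates to helper(1):
  yield 1
  yield 2
  yield 3
Step 2: yield 61
Step 3: Delegates to helper(15):
  yield 15
  yield 16
  yield 17
Therefore output = [1, 2, 3, 61, 15, 16, 17].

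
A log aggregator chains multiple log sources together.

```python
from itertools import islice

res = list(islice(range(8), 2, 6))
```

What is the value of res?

Step 1: islice(range(8), 2, 6) takes elements at indices [2, 6).
Step 2: Elements: [2, 3, 4, 5].
Therefore res = [2, 3, 4, 5].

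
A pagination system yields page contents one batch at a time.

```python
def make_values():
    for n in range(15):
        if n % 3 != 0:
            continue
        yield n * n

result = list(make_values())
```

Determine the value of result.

Step 1: Only yield n**2 when n is divisible by 3:
  n=0: 0 % 3 == 0, yield 0**2 = 0
  n=3: 3 % 3 == 0, yield 3**2 = 9
  n=6: 6 % 3 == 0, yield 6**2 = 36
  n=9: 9 % 3 == 0, yield 9**2 = 81
  n=12: 12 % 3 == 0, yield 12**2 = 144
Therefore result = [0, 9, 36, 81, 144].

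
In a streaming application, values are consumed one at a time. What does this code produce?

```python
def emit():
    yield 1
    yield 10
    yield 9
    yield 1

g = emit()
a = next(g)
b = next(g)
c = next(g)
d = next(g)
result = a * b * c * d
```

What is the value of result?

Step 1: Create generator and consume all values:
  a = next(g) = 1
  b = next(g) = 10
  c = next(g) = 9
  d = next(g) = 1
Step 2: result = 1 * 10 * 9 * 1 = 90.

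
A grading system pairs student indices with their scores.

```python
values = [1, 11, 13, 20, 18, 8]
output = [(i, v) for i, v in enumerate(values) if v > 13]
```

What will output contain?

Step 1: Filter enumerate([1, 11, 13, 20, 18, 8]) keeping v > 13:
  (0, 1): 1 <= 13, excluded
  (1, 11): 11 <= 13, excluded
  (2, 13): 13 <= 13, excluded
  (3, 20): 20 > 13, included
  (4, 18): 18 > 13, included
  (5, 8): 8 <= 13, excluded
Therefore output = [(3, 20), (4, 18)].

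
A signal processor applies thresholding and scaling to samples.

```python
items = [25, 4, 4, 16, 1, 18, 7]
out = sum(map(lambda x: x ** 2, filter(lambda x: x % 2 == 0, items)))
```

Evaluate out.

Step 1: Filter even numbers from [25, 4, 4, 16, 1, 18, 7]: [4, 4, 16, 18]
Step 2: Square each: [16, 16, 256, 324]
Step 3: Sum = 612.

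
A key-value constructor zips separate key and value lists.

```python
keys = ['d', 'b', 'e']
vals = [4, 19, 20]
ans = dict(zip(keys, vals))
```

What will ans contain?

Step 1: zip pairs keys with values:
  'd' -> 4
  'b' -> 19
  'e' -> 20
Therefore ans = {'d': 4, 'b': 19, 'e': 20}.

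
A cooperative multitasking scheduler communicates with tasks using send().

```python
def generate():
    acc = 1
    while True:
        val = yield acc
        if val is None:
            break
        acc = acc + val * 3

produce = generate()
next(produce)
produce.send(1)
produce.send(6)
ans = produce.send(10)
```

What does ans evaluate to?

Step 1: next() -> yield acc=1.
Step 2: send(1) -> val=1, acc = 1 + 1*3 = 4, yield 4.
Step 3: send(6) -> val=6, acc = 4 + 6*3 = 22, yield 22.
Step 4: send(10) -> val=10, acc = 22 + 10*3 = 52, yield 52.
Therefore ans = 52.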